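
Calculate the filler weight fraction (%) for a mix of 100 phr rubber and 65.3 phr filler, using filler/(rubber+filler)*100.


Filler % = filler / (rubber + filler) * 100
= 65.3 / (100 + 65.3) * 100
= 65.3 / 165.3 * 100
= 39.5%

39.5%


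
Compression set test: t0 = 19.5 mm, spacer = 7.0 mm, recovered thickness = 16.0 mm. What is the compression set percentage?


CS = (t0 - recovered) / (t0 - ts) * 100
= (19.5 - 16.0) / (19.5 - 7.0) * 100
= 3.5 / 12.5 * 100
= 28.0%

28.0%


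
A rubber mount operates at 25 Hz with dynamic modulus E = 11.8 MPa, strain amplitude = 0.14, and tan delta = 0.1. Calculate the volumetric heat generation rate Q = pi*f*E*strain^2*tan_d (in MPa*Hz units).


Q = pi * f * E * strain^2 * tan_d
= pi * 25 * 11.8 * 0.14^2 * 0.1
= pi * 25 * 11.8 * 0.0196 * 0.1
= 1.8165

Q = 1.8165


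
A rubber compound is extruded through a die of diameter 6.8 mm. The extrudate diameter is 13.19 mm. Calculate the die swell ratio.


Die swell ratio = D_extrudate / D_die
= 13.19 / 6.8
= 1.94

Die swell = 1.94


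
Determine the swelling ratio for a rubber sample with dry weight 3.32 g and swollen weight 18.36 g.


Q = W_swollen / W_dry
Q = 18.36 / 3.32
Q = 5.53

Q = 5.53


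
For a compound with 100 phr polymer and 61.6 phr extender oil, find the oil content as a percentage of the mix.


Oil % = oil / (100 + oil) * 100
= 61.6 / (100 + 61.6) * 100
= 61.6 / 161.6 * 100
= 38.12%

38.12%


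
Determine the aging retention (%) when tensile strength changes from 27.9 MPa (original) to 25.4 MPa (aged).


Retention = aged / original * 100
= 25.4 / 27.9 * 100
= 91.0%

91.0%


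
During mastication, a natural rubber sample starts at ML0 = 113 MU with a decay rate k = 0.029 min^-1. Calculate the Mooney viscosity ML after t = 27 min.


ML = ML0 * exp(-k * t)
ML = 113 * exp(-0.029 * 27)
ML = 113 * 0.4570
ML = 51.64 MU

51.64 MU


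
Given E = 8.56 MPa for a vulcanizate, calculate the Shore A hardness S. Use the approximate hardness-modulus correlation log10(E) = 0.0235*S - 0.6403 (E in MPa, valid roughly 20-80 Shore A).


log10(E) = 0.0235*S - 0.6403  =>  S = (log10(E) + 0.6403) / 0.0235
log10(8.56) = 0.932474
S = (0.932474 + 0.6403) / 0.0235 = 1.572774 / 0.0235
S = 66.9

Shore A = 66.9


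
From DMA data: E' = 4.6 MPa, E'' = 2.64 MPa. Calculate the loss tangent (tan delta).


tan delta = E'' / E'
= 2.64 / 4.6
= 0.5739

tan delta = 0.5739


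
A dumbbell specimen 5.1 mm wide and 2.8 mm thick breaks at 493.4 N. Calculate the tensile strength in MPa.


Area = width * thickness = 5.1 * 2.8 = 14.28 mm^2
TS = force / area = 493.4 / 14.28 = 34.55 MPa

34.55 MPa


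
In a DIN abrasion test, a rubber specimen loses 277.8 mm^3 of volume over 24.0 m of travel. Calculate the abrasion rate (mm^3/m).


Rate = volume_loss / distance
= 277.8 / 24.0
= 11.575 mm^3/m

11.575 mm^3/m


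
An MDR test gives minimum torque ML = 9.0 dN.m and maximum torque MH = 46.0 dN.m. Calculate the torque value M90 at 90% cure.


M90 = ML + 0.9 * (MH - ML)
M90 = 9.0 + 0.9 * (46.0 - 9.0)
M90 = 9.0 + 0.9 * 37.0
M90 = 42.3 dN.m

42.3 dN.m


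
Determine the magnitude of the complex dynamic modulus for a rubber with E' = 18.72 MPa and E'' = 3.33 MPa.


|E*| = sqrt(E'^2 + E''^2)
= sqrt(18.72^2 + 3.33^2)
= sqrt(350.4384 + 11.0889)
= 19.014 MPa

19.014 MPa


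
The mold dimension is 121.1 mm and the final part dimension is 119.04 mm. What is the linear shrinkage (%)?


Shrinkage = (mold - part) / mold * 100
= (121.1 - 119.04) / 121.1 * 100
= 2.06 / 121.1 * 100
= 1.7%

1.7%


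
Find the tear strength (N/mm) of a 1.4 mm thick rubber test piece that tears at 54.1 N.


Tear strength = force / thickness
= 54.1 / 1.4
= 38.64 N/mm

38.64 N/mm


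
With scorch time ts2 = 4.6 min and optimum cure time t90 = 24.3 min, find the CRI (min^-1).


CRI = 100 / (t90 - ts2)
= 100 / (24.3 - 4.6)
= 100 / 19.7
= 5.08 min^-1

5.08 min^-1


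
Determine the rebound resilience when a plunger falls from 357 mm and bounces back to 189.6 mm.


Resilience = h_rebound / h_drop * 100
= 189.6 / 357 * 100
= 53.1%

53.1%


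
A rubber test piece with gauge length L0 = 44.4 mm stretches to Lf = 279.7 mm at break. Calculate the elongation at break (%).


Elongation = (Lf - L0) / L0 * 100
= (279.7 - 44.4) / 44.4 * 100
= 235.3 / 44.4 * 100
= 530.0%

530.0%


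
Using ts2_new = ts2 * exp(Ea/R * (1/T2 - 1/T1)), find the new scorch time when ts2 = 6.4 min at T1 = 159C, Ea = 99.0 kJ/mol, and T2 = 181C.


Convert temperatures: T1 = 159 + 273.15 = 432.15 K, T2 = 181 + 273.15 = 454.15 K
ts2_new = 6.4 * exp(99000 / 8.314 * (1/454.15 - 1/432.15))
1/T2 - 1/T1 = -1.1210e-04
ts2_new = 1.68 min

1.68 min


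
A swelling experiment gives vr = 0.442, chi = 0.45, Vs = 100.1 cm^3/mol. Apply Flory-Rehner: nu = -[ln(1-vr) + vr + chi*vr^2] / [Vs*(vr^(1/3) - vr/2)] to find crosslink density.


ln(1 - vr) = ln(1 - 0.442) = -0.5834
Numerator = -((-0.5834) + 0.442 + 0.45 * 0.442^2) = 0.0535
Denominator = 100.1 * (0.442^(1/3) - 0.442/2) = 54.1282
nu = 0.0535 / 54.1282 = 9.8807e-04 mol/cm^3

9.8807e-04 mol/cm^3


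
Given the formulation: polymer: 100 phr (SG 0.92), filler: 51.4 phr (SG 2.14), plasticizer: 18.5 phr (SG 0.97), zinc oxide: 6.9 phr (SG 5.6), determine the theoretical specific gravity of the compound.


Sum of weights = 176.8
Volume contributions:
  polymer: 100/0.92 = 108.6957
  filler: 51.4/2.14 = 24.0187
  plasticizer: 18.5/0.97 = 19.0722
  zinc oxide: 6.9/5.6 = 1.2321
Sum of volumes = 153.0187
SG = 176.8 / 153.0187 = 1.155

SG = 1.155


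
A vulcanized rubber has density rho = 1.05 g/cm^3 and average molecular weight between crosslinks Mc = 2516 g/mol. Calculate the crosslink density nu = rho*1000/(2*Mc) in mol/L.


nu = rho * 1000 / (2 * Mc)
nu = 1.05 * 1000 / (2 * 2516)
nu = 1050.0 / 5032
nu = 0.2087 mol/L

0.2087 mol/L


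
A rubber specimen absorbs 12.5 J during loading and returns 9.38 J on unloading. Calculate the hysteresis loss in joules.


Hysteresis loss = loading - unloading
= 12.5 - 9.38
= 3.12 J

3.12 J


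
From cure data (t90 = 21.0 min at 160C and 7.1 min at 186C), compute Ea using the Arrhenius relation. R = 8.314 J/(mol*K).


T1 = 433.15 K, T2 = 459.15 K
1/T1 - 1/T2 = 1.3073e-04
ln(t1/t2) = ln(21.0/7.1) = 1.0844
Ea = 8.314 * 1.0844 / 1.3073e-04 = 68965.2260 J/mol
Ea = 68.97 kJ/mol

68.97 kJ/mol


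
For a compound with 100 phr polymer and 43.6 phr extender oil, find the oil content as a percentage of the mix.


Oil % = oil / (100 + oil) * 100
= 43.6 / (100 + 43.6) * 100
= 43.6 / 143.6 * 100
= 30.36%

30.36%


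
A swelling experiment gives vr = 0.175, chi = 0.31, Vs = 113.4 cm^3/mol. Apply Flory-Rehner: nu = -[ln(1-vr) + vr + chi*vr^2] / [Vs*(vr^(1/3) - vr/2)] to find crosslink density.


ln(1 - vr) = ln(1 - 0.175) = -0.1924
Numerator = -((-0.1924) + 0.175 + 0.31 * 0.175^2) = 0.0079
Denominator = 113.4 * (0.175^(1/3) - 0.175/2) = 53.5072
nu = 0.0079 / 53.5072 = 1.4724e-04 mol/cm^3

1.4724e-04 mol/cm^3


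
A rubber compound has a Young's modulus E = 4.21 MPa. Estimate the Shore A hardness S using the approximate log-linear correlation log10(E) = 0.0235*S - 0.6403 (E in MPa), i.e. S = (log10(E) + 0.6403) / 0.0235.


log10(E) = 0.0235*S - 0.6403  =>  S = (log10(E) + 0.6403) / 0.0235
log10(4.21) = 0.624282
S = (0.624282 + 0.6403) / 0.0235 = 1.264582 / 0.0235
S = 53.8

Shore A = 53.8


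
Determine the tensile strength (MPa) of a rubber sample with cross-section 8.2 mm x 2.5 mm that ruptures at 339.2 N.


Area = width * thickness = 8.2 * 2.5 = 20.5 mm^2
TS = force / area = 339.2 / 20.5 = 16.55 MPa

16.55 MPa


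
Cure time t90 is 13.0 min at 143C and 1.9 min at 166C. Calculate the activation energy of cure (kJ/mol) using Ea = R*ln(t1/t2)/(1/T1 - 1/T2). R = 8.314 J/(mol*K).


T1 = 416.15 K, T2 = 439.15 K
1/T1 - 1/T2 = 1.2585e-04
ln(t1/t2) = ln(13.0/1.9) = 1.9231
Ea = 8.314 * 1.9231 / 1.2585e-04 = 127041.5592 J/mol
Ea = 127.04 kJ/mol

127.04 kJ/mol


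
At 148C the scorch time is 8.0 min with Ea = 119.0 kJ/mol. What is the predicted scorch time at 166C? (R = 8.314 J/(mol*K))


Convert temperatures: T1 = 148 + 273.15 = 421.15 K, T2 = 166 + 273.15 = 439.15 K
ts2_new = 8.0 * exp(119000 / 8.314 * (1/439.15 - 1/421.15))
1/T2 - 1/T1 = -9.7325e-05
ts2_new = 1.99 min

1.99 min


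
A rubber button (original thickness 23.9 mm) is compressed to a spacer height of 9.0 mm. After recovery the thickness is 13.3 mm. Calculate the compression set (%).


CS = (t0 - recovered) / (t0 - ts) * 100
= (23.9 - 13.3) / (23.9 - 9.0) * 100
= 10.6 / 14.9 * 100
= 71.1%

71.1%


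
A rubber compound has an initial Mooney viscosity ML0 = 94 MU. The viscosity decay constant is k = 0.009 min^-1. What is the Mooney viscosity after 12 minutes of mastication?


ML = ML0 * exp(-k * t)
ML = 94 * exp(-0.009 * 12)
ML = 94 * 0.8976
ML = 84.38 MU

84.38 MU


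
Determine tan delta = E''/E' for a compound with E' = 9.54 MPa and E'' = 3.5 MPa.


tan delta = E'' / E'
= 3.5 / 9.54
= 0.3669

tan delta = 0.3669


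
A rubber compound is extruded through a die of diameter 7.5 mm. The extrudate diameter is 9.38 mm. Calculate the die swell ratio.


Die swell ratio = D_extrudate / D_die
= 9.38 / 7.5
= 1.251

Die swell = 1.251


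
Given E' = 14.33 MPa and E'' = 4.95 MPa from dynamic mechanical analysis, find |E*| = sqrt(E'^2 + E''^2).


|E*| = sqrt(E'^2 + E''^2)
= sqrt(14.33^2 + 4.95^2)
= sqrt(205.3489 + 24.5025)
= 15.161 MPa

15.161 MPa


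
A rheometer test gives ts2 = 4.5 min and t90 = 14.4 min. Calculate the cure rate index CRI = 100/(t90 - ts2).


CRI = 100 / (t90 - ts2)
= 100 / (14.4 - 4.5)
= 100 / 9.9
= 10.1 min^-1

10.1 min^-1


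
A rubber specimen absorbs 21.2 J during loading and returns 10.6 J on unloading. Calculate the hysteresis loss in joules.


Hysteresis loss = loading - unloading
= 21.2 - 10.6
= 10.6 J

10.6 J


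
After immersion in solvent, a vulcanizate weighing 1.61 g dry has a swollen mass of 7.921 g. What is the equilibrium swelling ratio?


Q = W_swollen / W_dry
Q = 7.921 / 1.61
Q = 4.92

Q = 4.92


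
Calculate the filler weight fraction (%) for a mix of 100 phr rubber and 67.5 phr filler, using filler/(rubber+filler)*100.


Filler % = filler / (rubber + filler) * 100
= 67.5 / (100 + 67.5) * 100
= 67.5 / 167.5 * 100
= 40.3%

40.3%


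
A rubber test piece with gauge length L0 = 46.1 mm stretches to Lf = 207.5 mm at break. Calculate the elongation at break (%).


Elongation = (Lf - L0) / L0 * 100
= (207.5 - 46.1) / 46.1 * 100
= 161.4 / 46.1 * 100
= 350.1%

350.1%


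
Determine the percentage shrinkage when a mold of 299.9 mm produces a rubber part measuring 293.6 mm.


Shrinkage = (mold - part) / mold * 100
= (299.9 - 293.6) / 299.9 * 100
= 6.3 / 299.9 * 100
= 2.1%

2.1%


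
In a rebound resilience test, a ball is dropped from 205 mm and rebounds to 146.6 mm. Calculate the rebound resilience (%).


Resilience = h_rebound / h_drop * 100
= 146.6 / 205 * 100
= 71.5%

71.5%


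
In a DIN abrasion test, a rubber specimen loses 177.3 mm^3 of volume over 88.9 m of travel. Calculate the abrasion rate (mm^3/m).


Rate = volume_loss / distance
= 177.3 / 88.9
= 1.994 mm^3/m

1.994 mm^3/m


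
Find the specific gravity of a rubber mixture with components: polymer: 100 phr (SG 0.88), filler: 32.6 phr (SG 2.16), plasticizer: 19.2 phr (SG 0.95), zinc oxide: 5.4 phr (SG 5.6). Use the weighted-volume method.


Sum of weights = 157.2
Volume contributions:
  polymer: 100/0.88 = 113.6364
  filler: 32.6/2.16 = 15.0926
  plasticizer: 19.2/0.95 = 20.2105
  zinc oxide: 5.4/5.6 = 0.9643
Sum of volumes = 149.9038
SG = 157.2 / 149.9038 = 1.049

SG = 1.049


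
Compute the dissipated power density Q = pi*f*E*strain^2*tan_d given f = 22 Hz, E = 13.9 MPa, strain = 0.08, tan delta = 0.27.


Q = pi * f * E * strain^2 * tan_d
= pi * 22 * 13.9 * 0.08^2 * 0.27
= pi * 22 * 13.9 * 0.0064 * 0.27
= 1.6601

Q = 1.6601


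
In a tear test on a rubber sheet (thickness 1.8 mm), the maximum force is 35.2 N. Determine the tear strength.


Tear strength = force / thickness
= 35.2 / 1.8
= 19.56 N/mm

19.56 N/mm


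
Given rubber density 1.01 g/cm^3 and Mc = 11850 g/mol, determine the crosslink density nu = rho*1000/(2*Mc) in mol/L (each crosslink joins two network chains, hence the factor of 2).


nu = rho * 1000 / (2 * Mc)
nu = 1.01 * 1000 / (2 * 11850)
nu = 1010.0 / 23700
nu = 0.0426 mol/L

0.0426 mol/L


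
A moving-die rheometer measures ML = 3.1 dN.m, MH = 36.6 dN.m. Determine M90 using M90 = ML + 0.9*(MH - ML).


M90 = ML + 0.9 * (MH - ML)
M90 = 3.1 + 0.9 * (36.6 - 3.1)
M90 = 3.1 + 0.9 * 33.5
M90 = 33.25 dN.m

33.25 dN.m


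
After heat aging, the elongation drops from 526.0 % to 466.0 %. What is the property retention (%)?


Retention = aged / original * 100
= 466.0 / 526.0 * 100
= 88.6%

88.6%


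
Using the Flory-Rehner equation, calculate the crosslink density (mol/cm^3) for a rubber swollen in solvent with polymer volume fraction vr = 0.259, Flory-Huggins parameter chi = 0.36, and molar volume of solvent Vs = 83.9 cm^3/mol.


ln(1 - vr) = ln(1 - 0.259) = -0.2998
Numerator = -((-0.2998) + 0.259 + 0.36 * 0.259^2) = 0.0166
Denominator = 83.9 * (0.259^(1/3) - 0.259/2) = 42.6154
nu = 0.0166 / 42.6154 = 3.8966e-04 mol/cm^3

3.8966e-04 mol/cm^3


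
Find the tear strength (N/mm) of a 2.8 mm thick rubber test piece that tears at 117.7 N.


Tear strength = force / thickness
= 117.7 / 2.8
= 42.04 N/mm

42.04 N/mm


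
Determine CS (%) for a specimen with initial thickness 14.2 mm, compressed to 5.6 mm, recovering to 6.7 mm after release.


CS = (t0 - recovered) / (t0 - ts) * 100
= (14.2 - 6.7) / (14.2 - 5.6) * 100
= 7.5 / 8.6 * 100
= 87.2%

87.2%


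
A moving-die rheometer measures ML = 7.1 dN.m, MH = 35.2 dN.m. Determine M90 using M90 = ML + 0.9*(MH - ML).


M90 = ML + 0.9 * (MH - ML)
M90 = 7.1 + 0.9 * (35.2 - 7.1)
M90 = 7.1 + 0.9 * 28.1
M90 = 32.39 dN.m

32.39 dN.m


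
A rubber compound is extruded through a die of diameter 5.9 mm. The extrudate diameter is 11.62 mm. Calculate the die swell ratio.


Die swell ratio = D_extrudate / D_die
= 11.62 / 5.9
= 1.969

Die swell = 1.969


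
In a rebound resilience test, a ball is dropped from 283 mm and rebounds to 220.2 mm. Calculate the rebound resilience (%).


Resilience = h_rebound / h_drop * 100
= 220.2 / 283 * 100
= 77.8%

77.8%


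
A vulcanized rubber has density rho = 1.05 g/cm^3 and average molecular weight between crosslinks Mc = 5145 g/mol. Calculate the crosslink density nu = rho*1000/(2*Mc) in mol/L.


nu = rho * 1000 / (2 * Mc)
nu = 1.05 * 1000 / (2 * 5145)
nu = 1050.0 / 10290
nu = 0.1020 mol/L

0.1020 mol/L


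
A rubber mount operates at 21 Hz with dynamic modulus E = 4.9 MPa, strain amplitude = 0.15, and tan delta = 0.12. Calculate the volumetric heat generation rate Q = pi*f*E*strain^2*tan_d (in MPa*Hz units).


Q = pi * f * E * strain^2 * tan_d
= pi * 21 * 4.9 * 0.15^2 * 0.12
= pi * 21 * 4.9 * 0.0225 * 0.12
= 0.8728

Q = 0.8728


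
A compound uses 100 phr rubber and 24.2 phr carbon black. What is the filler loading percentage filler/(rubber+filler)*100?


Filler % = filler / (rubber + filler) * 100
= 24.2 / (100 + 24.2) * 100
= 24.2 / 124.2 * 100
= 19.48%

19.48%


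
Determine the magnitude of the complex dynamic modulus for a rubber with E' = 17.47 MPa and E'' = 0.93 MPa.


|E*| = sqrt(E'^2 + E''^2)
= sqrt(17.47^2 + 0.93^2)
= sqrt(305.2009 + 0.8649)
= 17.495 MPa

17.495 MPa


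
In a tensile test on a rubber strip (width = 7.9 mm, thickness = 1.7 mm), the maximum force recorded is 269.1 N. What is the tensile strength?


Area = width * thickness = 7.9 * 1.7 = 13.43 mm^2
TS = force / area = 269.1 / 13.43 = 20.04 MPa

20.04 MPa


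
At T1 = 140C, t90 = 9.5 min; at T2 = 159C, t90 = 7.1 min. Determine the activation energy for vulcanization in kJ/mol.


T1 = 413.15 K, T2 = 432.15 K
1/T1 - 1/T2 = 1.0642e-04
ln(t1/t2) = ln(9.5/7.1) = 0.2912
Ea = 8.314 * 0.2912 / 1.0642e-04 = 22750.2206 J/mol
Ea = 22.75 kJ/mol

22.75 kJ/mol


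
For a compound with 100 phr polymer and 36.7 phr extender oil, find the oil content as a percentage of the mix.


Oil % = oil / (100 + oil) * 100
= 36.7 / (100 + 36.7) * 100
= 36.7 / 136.7 * 100
= 26.85%

26.85%


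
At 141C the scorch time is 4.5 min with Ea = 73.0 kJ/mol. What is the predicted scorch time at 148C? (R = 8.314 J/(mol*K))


Convert temperatures: T1 = 141 + 273.15 = 414.15 K, T2 = 148 + 273.15 = 421.15 K
ts2_new = 4.5 * exp(73000 / 8.314 * (1/421.15 - 1/414.15))
1/T2 - 1/T1 = -4.0133e-05
ts2_new = 3.16 min

3.16 min


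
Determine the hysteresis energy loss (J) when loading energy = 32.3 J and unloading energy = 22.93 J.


Hysteresis loss = loading - unloading
= 32.3 - 22.93
= 9.37 J

9.37 J


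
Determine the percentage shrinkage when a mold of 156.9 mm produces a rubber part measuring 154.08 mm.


Shrinkage = (mold - part) / mold * 100
= (156.9 - 154.08) / 156.9 * 100
= 2.82 / 156.9 * 100
= 1.8%

1.8%


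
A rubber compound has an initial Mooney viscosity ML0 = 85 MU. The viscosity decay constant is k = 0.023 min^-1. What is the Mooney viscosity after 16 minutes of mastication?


ML = ML0 * exp(-k * t)
ML = 85 * exp(-0.023 * 16)
ML = 85 * 0.6921
ML = 58.83 MU

58.83 MU


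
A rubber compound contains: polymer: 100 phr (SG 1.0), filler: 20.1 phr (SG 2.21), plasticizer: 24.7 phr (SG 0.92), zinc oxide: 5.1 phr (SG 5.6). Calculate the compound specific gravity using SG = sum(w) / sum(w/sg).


Sum of weights = 149.9
Volume contributions:
  polymer: 100/1.0 = 100.0000
  filler: 20.1/2.21 = 9.0950
  plasticizer: 24.7/0.92 = 26.8478
  zinc oxide: 5.1/5.6 = 0.9107
Sum of volumes = 136.8536
SG = 149.9 / 136.8536 = 1.095

SG = 1.095


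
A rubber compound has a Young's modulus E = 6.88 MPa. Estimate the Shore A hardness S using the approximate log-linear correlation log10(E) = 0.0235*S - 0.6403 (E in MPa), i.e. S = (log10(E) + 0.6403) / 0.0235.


log10(E) = 0.0235*S - 0.6403  =>  S = (log10(E) + 0.6403) / 0.0235
log10(6.88) = 0.837588
S = (0.837588 + 0.6403) / 0.0235 = 1.477888 / 0.0235
S = 62.9

Shore A = 62.9


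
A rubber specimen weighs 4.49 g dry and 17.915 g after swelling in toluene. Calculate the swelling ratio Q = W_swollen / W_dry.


Q = W_swollen / W_dry
Q = 17.915 / 4.49
Q = 3.99

Q = 3.99


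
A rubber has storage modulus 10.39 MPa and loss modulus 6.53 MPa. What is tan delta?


tan delta = E'' / E'
= 6.53 / 10.39
= 0.6285

tan delta = 0.6285


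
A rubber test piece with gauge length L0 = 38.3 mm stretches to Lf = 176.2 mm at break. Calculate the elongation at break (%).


Elongation = (Lf - L0) / L0 * 100
= (176.2 - 38.3) / 38.3 * 100
= 137.9 / 38.3 * 100
= 360.1%

360.1%


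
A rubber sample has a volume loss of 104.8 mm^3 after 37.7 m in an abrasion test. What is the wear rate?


Rate = volume_loss / distance
= 104.8 / 37.7
= 2.78 mm^3/m

2.78 mm^3/m


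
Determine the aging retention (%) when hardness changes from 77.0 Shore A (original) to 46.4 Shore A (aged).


Retention = aged / original * 100
= 46.4 / 77.0 * 100
= 60.3%

60.3%


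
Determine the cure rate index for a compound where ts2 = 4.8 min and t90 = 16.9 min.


CRI = 100 / (t90 - ts2)
= 100 / (16.9 - 4.8)
= 100 / 12.1
= 8.26 min^-1

8.26 min^-1


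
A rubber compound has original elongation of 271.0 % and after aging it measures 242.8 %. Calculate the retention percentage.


Retention = aged / original * 100
= 242.8 / 271.0 * 100
= 89.6%

89.6%


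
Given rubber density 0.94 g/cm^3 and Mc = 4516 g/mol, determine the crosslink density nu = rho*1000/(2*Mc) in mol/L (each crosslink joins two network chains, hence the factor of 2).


nu = rho * 1000 / (2 * Mc)
nu = 0.94 * 1000 / (2 * 4516)
nu = 940.0 / 9032
nu = 0.1041 mol/L

0.1041 mol/L


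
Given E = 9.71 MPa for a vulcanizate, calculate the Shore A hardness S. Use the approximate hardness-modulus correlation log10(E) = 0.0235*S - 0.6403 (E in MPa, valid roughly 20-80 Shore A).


log10(E) = 0.0235*S - 0.6403  =>  S = (log10(E) + 0.6403) / 0.0235
log10(9.71) = 0.987219
S = (0.987219 + 0.6403) / 0.0235 = 1.627519 / 0.0235
S = 69.3

Shore A = 69.3


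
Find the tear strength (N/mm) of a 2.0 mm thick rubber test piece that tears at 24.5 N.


Tear strength = force / thickness
= 24.5 / 2.0
= 12.25 N/mm

12.25 N/mm


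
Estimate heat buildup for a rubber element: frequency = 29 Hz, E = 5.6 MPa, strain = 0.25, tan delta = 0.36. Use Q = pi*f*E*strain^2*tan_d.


Q = pi * f * E * strain^2 * tan_d
= pi * 29 * 5.6 * 0.25^2 * 0.36
= pi * 29 * 5.6 * 0.0625 * 0.36
= 11.4794

Q = 11.4794


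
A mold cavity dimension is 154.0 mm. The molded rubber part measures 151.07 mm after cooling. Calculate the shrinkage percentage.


Shrinkage = (mold - part) / mold * 100
= (154.0 - 151.07) / 154.0 * 100
= 2.93 / 154.0 * 100
= 1.9%

1.9%


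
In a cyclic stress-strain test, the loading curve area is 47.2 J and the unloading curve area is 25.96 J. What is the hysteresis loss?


Hysteresis loss = loading - unloading
= 47.2 - 25.96
= 21.24 J

21.24 J


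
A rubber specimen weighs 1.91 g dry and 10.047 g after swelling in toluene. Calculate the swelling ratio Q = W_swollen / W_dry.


Q = W_swollen / W_dry
Q = 10.047 / 1.91
Q = 5.26

Q = 5.26


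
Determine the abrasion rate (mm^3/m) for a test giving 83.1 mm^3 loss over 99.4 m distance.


Rate = volume_loss / distance
= 83.1 / 99.4
= 0.836 mm^3/m

0.836 mm^3/m


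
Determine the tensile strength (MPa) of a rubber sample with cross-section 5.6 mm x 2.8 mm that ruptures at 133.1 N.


Area = width * thickness = 5.6 * 2.8 = 15.68 mm^2
TS = force / area = 133.1 / 15.68 = 8.49 MPa

8.49 MPa


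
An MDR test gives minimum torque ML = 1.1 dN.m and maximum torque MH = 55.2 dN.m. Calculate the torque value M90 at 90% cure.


M90 = ML + 0.9 * (MH - ML)
M90 = 1.1 + 0.9 * (55.2 - 1.1)
M90 = 1.1 + 0.9 * 54.1
M90 = 49.79 dN.m

49.79 dN.m


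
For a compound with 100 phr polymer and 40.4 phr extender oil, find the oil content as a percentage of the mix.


Oil % = oil / (100 + oil) * 100
= 40.4 / (100 + 40.4) * 100
= 40.4 / 140.4 * 100
= 28.77%

28.77%


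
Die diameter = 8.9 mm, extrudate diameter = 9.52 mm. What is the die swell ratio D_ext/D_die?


Die swell ratio = D_extrudate / D_die
= 9.52 / 8.9
= 1.07

Die swell = 1.07


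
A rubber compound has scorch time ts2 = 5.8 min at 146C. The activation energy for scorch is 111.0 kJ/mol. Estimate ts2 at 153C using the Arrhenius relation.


Convert temperatures: T1 = 146 + 273.15 = 419.15 K, T2 = 153 + 273.15 = 426.15 K
ts2_new = 5.8 * exp(111000 / 8.314 * (1/426.15 - 1/419.15))
1/T2 - 1/T1 = -3.9189e-05
ts2_new = 3.44 min

3.44 min


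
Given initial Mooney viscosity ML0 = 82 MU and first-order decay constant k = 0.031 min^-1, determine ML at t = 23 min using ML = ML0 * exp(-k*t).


ML = ML0 * exp(-k * t)
ML = 82 * exp(-0.031 * 23)
ML = 82 * 0.4902
ML = 40.19 MU

40.19 MU


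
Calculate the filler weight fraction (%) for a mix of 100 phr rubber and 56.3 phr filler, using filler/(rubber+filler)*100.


Filler % = filler / (rubber + filler) * 100
= 56.3 / (100 + 56.3) * 100
= 56.3 / 156.3 * 100
= 36.02%

36.02%


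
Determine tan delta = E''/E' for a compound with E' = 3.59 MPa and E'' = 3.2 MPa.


tan delta = E'' / E'
= 3.2 / 3.59
= 0.8914

tan delta = 0.8914


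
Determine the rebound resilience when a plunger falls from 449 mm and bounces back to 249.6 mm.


Resilience = h_rebound / h_drop * 100
= 249.6 / 449 * 100
= 55.6%

55.6%


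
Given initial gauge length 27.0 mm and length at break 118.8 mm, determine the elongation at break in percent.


Elongation = (Lf - L0) / L0 * 100
= (118.8 - 27.0) / 27.0 * 100
= 91.8 / 27.0 * 100
= 340.0%

340.0%


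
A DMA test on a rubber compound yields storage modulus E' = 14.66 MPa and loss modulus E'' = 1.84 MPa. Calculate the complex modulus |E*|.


|E*| = sqrt(E'^2 + E''^2)
= sqrt(14.66^2 + 1.84^2)
= sqrt(214.9156 + 3.3856)
= 14.775 MPa

14.775 MPa


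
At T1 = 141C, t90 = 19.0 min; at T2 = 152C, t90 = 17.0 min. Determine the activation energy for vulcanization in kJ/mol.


T1 = 414.15 K, T2 = 425.15 K
1/T1 - 1/T2 = 6.2473e-05
ln(t1/t2) = ln(19.0/17.0) = 0.1112
Ea = 8.314 * 0.1112 / 6.2473e-05 = 14802.0572 J/mol
Ea = 14.8 kJ/mol

14.8 kJ/mol


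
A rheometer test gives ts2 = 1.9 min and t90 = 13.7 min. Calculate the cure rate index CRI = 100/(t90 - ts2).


CRI = 100 / (t90 - ts2)
= 100 / (13.7 - 1.9)
= 100 / 11.8
= 8.47 min^-1

8.47 min^-1


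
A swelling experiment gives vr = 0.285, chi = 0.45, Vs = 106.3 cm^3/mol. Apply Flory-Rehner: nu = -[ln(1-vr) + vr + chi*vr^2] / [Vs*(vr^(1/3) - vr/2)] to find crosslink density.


ln(1 - vr) = ln(1 - 0.285) = -0.3355
Numerator = -((-0.3355) + 0.285 + 0.45 * 0.285^2) = 0.0139
Denominator = 106.3 * (0.285^(1/3) - 0.285/2) = 54.8066
nu = 0.0139 / 54.8066 = 2.5401e-04 mol/cm^3

2.5401e-04 mol/cm^3


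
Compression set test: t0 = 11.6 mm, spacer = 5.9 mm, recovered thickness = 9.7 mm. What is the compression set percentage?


CS = (t0 - recovered) / (t0 - ts) * 100
= (11.6 - 9.7) / (11.6 - 5.9) * 100
= 1.9 / 5.7 * 100
= 33.3%

33.3%


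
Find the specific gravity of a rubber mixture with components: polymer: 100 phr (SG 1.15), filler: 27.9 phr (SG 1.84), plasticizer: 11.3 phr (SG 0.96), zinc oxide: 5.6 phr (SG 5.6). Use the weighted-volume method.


Sum of weights = 144.8
Volume contributions:
  polymer: 100/1.15 = 86.9565
  filler: 27.9/1.84 = 15.1630
  plasticizer: 11.3/0.96 = 11.7708
  zinc oxide: 5.6/5.6 = 1.0000
Sum of volumes = 114.8904
SG = 144.8 / 114.8904 = 1.26

SG = 1.26


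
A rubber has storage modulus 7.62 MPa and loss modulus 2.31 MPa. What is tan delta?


tan delta = E'' / E'
= 2.31 / 7.62
= 0.3031

tan delta = 0.3031


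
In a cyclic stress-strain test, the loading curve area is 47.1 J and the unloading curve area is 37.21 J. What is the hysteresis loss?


Hysteresis loss = loading - unloading
= 47.1 - 37.21
= 9.89 J

9.89 J


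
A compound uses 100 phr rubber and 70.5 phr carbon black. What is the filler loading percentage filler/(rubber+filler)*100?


Filler % = filler / (rubber + filler) * 100
= 70.5 / (100 + 70.5) * 100
= 70.5 / 170.5 * 100
= 41.35%

41.35%


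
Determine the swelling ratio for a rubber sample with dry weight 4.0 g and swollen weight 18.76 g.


Q = W_swollen / W_dry
Q = 18.76 / 4.0
Q = 4.69

Q = 4.69


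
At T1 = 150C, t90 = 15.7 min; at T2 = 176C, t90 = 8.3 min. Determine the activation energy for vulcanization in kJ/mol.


T1 = 423.15 K, T2 = 449.15 K
1/T1 - 1/T2 = 1.3680e-04
ln(t1/t2) = ln(15.7/8.3) = 0.6374
Ea = 8.314 * 0.6374 / 1.3680e-04 = 38738.0738 J/mol
Ea = 38.74 kJ/mol

38.74 kJ/mol


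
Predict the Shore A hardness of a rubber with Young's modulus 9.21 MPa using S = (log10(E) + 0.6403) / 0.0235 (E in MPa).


log10(E) = 0.0235*S - 0.6403  =>  S = (log10(E) + 0.6403) / 0.0235
log10(9.21) = 0.964260
S = (0.964260 + 0.6403) / 0.0235 = 1.604560 / 0.0235
S = 68.3

Shore A = 68.3


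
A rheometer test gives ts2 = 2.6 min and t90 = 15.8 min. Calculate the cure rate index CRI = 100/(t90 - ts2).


CRI = 100 / (t90 - ts2)
= 100 / (15.8 - 2.6)
= 100 / 13.2
= 7.58 min^-1

7.58 min^-1


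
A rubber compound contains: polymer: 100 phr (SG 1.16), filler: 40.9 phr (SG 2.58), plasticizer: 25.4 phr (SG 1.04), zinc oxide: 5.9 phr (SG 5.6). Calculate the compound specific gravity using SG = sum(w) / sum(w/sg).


Sum of weights = 172.2
Volume contributions:
  polymer: 100/1.16 = 86.2069
  filler: 40.9/2.58 = 15.8527
  plasticizer: 25.4/1.04 = 24.4231
  zinc oxide: 5.9/5.6 = 1.0536
Sum of volumes = 127.5363
SG = 172.2 / 127.5363 = 1.35

SG = 1.35


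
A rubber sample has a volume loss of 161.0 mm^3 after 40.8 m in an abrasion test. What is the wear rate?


Rate = volume_loss / distance
= 161.0 / 40.8
= 3.946 mm^3/m

3.946 mm^3/m


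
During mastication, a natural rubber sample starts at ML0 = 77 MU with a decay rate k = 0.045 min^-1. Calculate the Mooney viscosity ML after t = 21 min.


ML = ML0 * exp(-k * t)
ML = 77 * exp(-0.045 * 21)
ML = 77 * 0.3887
ML = 29.93 MU

29.93 MU


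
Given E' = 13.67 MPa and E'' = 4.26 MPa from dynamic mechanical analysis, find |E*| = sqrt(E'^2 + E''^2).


|E*| = sqrt(E'^2 + E''^2)
= sqrt(13.67^2 + 4.26^2)
= sqrt(186.8689 + 18.1476)
= 14.318 MPa

14.318 MPa


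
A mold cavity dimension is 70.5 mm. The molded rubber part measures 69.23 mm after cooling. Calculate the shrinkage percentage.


Shrinkage = (mold - part) / mold * 100
= (70.5 - 69.23) / 70.5 * 100
= 1.27 / 70.5 * 100
= 1.8%

1.8%


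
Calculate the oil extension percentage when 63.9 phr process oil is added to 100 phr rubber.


Oil % = oil / (100 + oil) * 100
= 63.9 / (100 + 63.9) * 100
= 63.9 / 163.9 * 100
= 38.99%

38.99%


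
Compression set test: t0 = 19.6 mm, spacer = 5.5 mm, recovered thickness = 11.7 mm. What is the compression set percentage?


CS = (t0 - recovered) / (t0 - ts) * 100
= (19.6 - 11.7) / (19.6 - 5.5) * 100
= 7.9 / 14.1 * 100
= 56.0%

56.0%


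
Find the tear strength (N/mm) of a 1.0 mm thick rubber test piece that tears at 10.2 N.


Tear strength = force / thickness
= 10.2 / 1.0
= 10.2 N/mm

10.2 N/mm


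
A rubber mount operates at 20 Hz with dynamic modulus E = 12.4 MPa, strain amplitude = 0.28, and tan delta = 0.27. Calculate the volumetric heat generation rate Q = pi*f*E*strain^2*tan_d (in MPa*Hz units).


Q = pi * f * E * strain^2 * tan_d
= pi * 20 * 12.4 * 0.28^2 * 0.27
= pi * 20 * 12.4 * 0.0784 * 0.27
= 16.4923

Q = 16.4923


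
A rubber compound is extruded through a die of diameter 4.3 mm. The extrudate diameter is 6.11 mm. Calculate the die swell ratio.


Die swell ratio = D_extrudate / D_die
= 6.11 / 4.3
= 1.421

Die swell = 1.421


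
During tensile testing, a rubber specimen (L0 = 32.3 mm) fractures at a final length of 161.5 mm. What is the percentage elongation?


Elongation = (Lf - L0) / L0 * 100
= (161.5 - 32.3) / 32.3 * 100
= 129.2 / 32.3 * 100
= 400.0%

400.0%


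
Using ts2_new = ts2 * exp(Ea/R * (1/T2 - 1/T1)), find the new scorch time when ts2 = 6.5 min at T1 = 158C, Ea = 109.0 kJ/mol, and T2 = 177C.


Convert temperatures: T1 = 158 + 273.15 = 431.15 K, T2 = 177 + 273.15 = 450.15 K
ts2_new = 6.5 * exp(109000 / 8.314 * (1/450.15 - 1/431.15))
1/T2 - 1/T1 = -9.7897e-05
ts2_new = 1.8 min

1.8 min


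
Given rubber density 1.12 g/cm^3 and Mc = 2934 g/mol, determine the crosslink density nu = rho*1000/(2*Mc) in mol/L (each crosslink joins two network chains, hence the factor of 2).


nu = rho * 1000 / (2 * Mc)
nu = 1.12 * 1000 / (2 * 2934)
nu = 1120.0 / 5868
nu = 0.1909 mol/L

0.1909 mol/L


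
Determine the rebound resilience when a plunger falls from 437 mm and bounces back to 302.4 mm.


Resilience = h_rebound / h_drop * 100
= 302.4 / 437 * 100
= 69.2%

69.2%


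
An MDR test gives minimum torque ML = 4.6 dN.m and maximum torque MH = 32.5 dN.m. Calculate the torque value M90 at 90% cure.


M90 = ML + 0.9 * (MH - ML)
M90 = 4.6 + 0.9 * (32.5 - 4.6)
M90 = 4.6 + 0.9 * 27.9
M90 = 29.71 dN.m

29.71 dN.m


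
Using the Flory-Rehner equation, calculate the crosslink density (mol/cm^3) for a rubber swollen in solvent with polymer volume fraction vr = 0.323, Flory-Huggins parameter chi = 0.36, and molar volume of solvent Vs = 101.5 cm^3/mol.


ln(1 - vr) = ln(1 - 0.323) = -0.3901
Numerator = -((-0.3901) + 0.323 + 0.36 * 0.323^2) = 0.0295
Denominator = 101.5 * (0.323^(1/3) - 0.323/2) = 53.2491
nu = 0.0295 / 53.2491 = 5.5448e-04 mol/cm^3

5.5448e-04 mol/cm^3


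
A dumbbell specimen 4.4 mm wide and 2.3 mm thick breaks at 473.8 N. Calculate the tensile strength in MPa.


Area = width * thickness = 4.4 * 2.3 = 10.12 mm^2
TS = force / area = 473.8 / 10.12 = 46.82 MPa

46.82 MPa


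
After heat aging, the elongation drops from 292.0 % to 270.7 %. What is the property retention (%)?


Retention = aged / original * 100
= 270.7 / 292.0 * 100
= 92.7%

92.7%


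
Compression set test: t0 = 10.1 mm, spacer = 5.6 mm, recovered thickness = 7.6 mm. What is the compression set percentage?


CS = (t0 - recovered) / (t0 - ts) * 100
= (10.1 - 7.6) / (10.1 - 5.6) * 100
= 2.5 / 4.5 * 100
= 55.6%

55.6%


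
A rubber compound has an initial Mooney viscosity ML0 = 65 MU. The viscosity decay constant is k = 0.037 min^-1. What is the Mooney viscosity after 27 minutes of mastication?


ML = ML0 * exp(-k * t)
ML = 65 * exp(-0.037 * 27)
ML = 65 * 0.3682
ML = 23.94 MU

23.94 MU


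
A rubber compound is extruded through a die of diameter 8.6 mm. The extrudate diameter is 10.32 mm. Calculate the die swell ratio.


Die swell ratio = D_extrudate / D_die
= 10.32 / 8.6
= 1.2

Die swell = 1.2


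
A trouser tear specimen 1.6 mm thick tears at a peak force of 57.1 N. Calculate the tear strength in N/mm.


Tear strength = force / thickness
= 57.1 / 1.6
= 35.69 N/mm

35.69 N/mm


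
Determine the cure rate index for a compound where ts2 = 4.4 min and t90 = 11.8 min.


CRI = 100 / (t90 - ts2)
= 100 / (11.8 - 4.4)
= 100 / 7.4
= 13.51 min^-1

13.51 min^-1


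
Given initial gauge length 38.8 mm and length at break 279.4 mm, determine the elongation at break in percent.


Elongation = (Lf - L0) / L0 * 100
= (279.4 - 38.8) / 38.8 * 100
= 240.6 / 38.8 * 100
= 620.1%

620.1%


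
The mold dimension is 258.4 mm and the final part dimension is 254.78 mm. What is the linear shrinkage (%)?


Shrinkage = (mold - part) / mold * 100
= (258.4 - 254.78) / 258.4 * 100
= 3.62 / 258.4 * 100
= 1.4%

1.4%


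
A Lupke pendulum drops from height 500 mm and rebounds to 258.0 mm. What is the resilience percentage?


Resilience = h_rebound / h_drop * 100
= 258.0 / 500 * 100
= 51.6%

51.6%


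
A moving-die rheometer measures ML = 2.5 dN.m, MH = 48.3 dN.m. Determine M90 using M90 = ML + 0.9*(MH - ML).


M90 = ML + 0.9 * (MH - ML)
M90 = 2.5 + 0.9 * (48.3 - 2.5)
M90 = 2.5 + 0.9 * 45.8
M90 = 43.72 dN.m

43.72 dN.m


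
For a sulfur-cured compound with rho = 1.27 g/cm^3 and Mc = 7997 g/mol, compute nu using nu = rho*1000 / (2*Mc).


nu = rho * 1000 / (2 * Mc)
nu = 1.27 * 1000 / (2 * 7997)
nu = 1270.0 / 15994
nu = 0.0794 mol/L

0.0794 mol/L


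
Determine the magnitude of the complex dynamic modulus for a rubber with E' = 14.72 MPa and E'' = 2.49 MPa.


|E*| = sqrt(E'^2 + E''^2)
= sqrt(14.72^2 + 2.49^2)
= sqrt(216.6784 + 6.2001)
= 14.929 MPa

14.929 MPa


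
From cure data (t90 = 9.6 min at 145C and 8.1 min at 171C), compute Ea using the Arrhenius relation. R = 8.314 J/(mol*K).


T1 = 418.15 K, T2 = 444.15 K
1/T1 - 1/T2 = 1.3999e-04
ln(t1/t2) = ln(9.6/8.1) = 0.1699
Ea = 8.314 * 0.1699 / 1.3999e-04 = 10089.9580 J/mol
Ea = 10.09 kJ/mol

10.09 kJ/mol


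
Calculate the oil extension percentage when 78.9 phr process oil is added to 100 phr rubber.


Oil % = oil / (100 + oil) * 100
= 78.9 / (100 + 78.9) * 100
= 78.9 / 178.9 * 100
= 44.1%

44.1%


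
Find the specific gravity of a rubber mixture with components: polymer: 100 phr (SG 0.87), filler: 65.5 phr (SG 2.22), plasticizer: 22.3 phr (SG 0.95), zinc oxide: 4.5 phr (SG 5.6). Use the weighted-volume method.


Sum of weights = 192.3
Volume contributions:
  polymer: 100/0.87 = 114.9425
  filler: 65.5/2.22 = 29.5045
  plasticizer: 22.3/0.95 = 23.4737
  zinc oxide: 4.5/5.6 = 0.8036
Sum of volumes = 168.7243
SG = 192.3 / 168.7243 = 1.14

SG = 1.14


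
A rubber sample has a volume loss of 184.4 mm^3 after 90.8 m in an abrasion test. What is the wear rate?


Rate = volume_loss / distance
= 184.4 / 90.8
= 2.031 mm^3/m

2.031 mm^3/m


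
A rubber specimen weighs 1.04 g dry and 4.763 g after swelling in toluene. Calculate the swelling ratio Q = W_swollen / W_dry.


Q = W_swollen / W_dry
Q = 4.763 / 1.04
Q = 4.58

Q = 4.58


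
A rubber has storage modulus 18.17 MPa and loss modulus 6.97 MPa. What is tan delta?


tan delta = E'' / E'
= 6.97 / 18.17
= 0.3836

tan delta = 0.3836


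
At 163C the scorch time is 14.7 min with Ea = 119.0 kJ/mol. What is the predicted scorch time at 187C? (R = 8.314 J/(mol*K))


Convert temperatures: T1 = 163 + 273.15 = 436.15 K, T2 = 187 + 273.15 = 460.15 K
ts2_new = 14.7 * exp(119000 / 8.314 * (1/460.15 - 1/436.15))
1/T2 - 1/T1 = -1.1958e-04
ts2_new = 2.65 min

2.65 min


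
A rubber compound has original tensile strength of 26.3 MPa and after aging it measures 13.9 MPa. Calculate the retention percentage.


Retention = aged / original * 100
= 13.9 / 26.3 * 100
= 52.9%

52.9%


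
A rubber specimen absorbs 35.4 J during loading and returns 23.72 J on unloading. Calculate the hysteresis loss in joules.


Hysteresis loss = loading - unloading
= 35.4 - 23.72
= 11.68 J

11.68 J


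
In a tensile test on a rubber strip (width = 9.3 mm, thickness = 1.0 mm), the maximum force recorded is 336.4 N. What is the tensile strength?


Area = width * thickness = 9.3 * 1.0 = 9.3 mm^2
TS = force / area = 336.4 / 9.3 = 36.17 MPa

36.17 MPa


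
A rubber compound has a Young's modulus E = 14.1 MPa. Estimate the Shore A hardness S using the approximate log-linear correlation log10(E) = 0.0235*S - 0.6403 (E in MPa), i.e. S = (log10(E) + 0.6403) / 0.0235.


log10(E) = 0.0235*S - 0.6403  =>  S = (log10(E) + 0.6403) / 0.0235
log10(14.1) = 1.149219
S = (1.149219 + 0.6403) / 0.0235 = 1.789519 / 0.0235
S = 76.1

Shore A = 76.1


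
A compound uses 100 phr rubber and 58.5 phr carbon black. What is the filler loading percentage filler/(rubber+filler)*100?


Filler % = filler / (rubber + filler) * 100
= 58.5 / (100 + 58.5) * 100
= 58.5 / 158.5 * 100
= 36.91%

36.91%


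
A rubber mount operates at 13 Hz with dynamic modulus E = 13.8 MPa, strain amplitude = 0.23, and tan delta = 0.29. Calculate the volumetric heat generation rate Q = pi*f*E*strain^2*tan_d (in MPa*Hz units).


Q = pi * f * E * strain^2 * tan_d
= pi * 13 * 13.8 * 0.23^2 * 0.29
= pi * 13 * 13.8 * 0.0529 * 0.29
= 8.6462

Q = 8.6462


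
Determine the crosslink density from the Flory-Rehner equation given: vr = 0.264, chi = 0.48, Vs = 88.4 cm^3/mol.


ln(1 - vr) = ln(1 - 0.264) = -0.3065
Numerator = -((-0.3065) + 0.264 + 0.48 * 0.264^2) = 0.0091
Denominator = 88.4 * (0.264^(1/3) - 0.264/2) = 45.0404
nu = 0.0091 / 45.0404 = 2.0140e-04 mol/cm^3

2.0140e-04 mol/cm^3


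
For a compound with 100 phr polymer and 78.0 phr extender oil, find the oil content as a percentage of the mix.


Oil % = oil / (100 + oil) * 100
= 78.0 / (100 + 78.0) * 100
= 78.0 / 178.0 * 100
= 43.82%

43.82%


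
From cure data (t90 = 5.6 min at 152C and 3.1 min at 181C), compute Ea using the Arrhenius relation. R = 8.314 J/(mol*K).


T1 = 425.15 K, T2 = 454.15 K
1/T1 - 1/T2 = 1.5020e-04
ln(t1/t2) = ln(5.6/3.1) = 0.5914
Ea = 8.314 * 0.5914 / 1.5020e-04 = 32734.7301 J/mol
Ea = 32.73 kJ/mol

32.73 kJ/mol


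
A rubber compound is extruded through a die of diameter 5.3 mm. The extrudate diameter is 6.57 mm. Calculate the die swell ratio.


Die swell ratio = D_extrudate / D_die
= 6.57 / 5.3
= 1.24

Die swell = 1.24


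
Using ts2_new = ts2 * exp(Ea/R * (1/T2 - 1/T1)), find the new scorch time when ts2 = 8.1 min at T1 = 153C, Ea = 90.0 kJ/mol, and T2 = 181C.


Convert temperatures: T1 = 153 + 273.15 = 426.15 K, T2 = 181 + 273.15 = 454.15 K
ts2_new = 8.1 * exp(90000 / 8.314 * (1/454.15 - 1/426.15))
1/T2 - 1/T1 = -1.4468e-04
ts2_new = 1.69 min

1.69 min


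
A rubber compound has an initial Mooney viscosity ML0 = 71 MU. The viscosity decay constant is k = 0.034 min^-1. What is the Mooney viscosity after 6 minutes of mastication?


ML = ML0 * exp(-k * t)
ML = 71 * exp(-0.034 * 6)
ML = 71 * 0.8155
ML = 57.9 MU

57.9 MU


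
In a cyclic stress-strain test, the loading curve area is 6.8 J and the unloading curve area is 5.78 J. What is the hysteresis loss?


Hysteresis loss = loading - unloading
= 6.8 - 5.78
= 1.02 J

1.02 J
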